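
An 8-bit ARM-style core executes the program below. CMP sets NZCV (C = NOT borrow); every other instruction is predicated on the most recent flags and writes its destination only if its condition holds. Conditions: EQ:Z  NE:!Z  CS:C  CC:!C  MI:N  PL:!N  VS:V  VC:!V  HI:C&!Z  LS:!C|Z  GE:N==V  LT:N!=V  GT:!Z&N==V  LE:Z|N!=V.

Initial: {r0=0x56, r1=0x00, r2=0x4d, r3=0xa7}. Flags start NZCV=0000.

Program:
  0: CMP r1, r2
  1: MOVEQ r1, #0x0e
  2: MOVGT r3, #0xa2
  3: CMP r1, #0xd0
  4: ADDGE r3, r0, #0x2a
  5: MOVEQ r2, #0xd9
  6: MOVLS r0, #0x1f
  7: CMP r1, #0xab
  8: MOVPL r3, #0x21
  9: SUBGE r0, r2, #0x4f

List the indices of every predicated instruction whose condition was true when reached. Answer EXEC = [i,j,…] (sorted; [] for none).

EXEC = [4,6,8,9]

0: ✓ CMP  NZCV=1000
1: · MOVEQ
2: · MOVGT
3: ✓ CMP  NZCV=0000
4: ✓ ADDGE  r3←0x80
5: · MOVEQ
6: ✓ MOVLS  r0←0x1f
7: ✓ CMP  NZCV=0000
8: ✓ MOVPL  r3←0x21
9: ✓ SUBGE  r0←0xfe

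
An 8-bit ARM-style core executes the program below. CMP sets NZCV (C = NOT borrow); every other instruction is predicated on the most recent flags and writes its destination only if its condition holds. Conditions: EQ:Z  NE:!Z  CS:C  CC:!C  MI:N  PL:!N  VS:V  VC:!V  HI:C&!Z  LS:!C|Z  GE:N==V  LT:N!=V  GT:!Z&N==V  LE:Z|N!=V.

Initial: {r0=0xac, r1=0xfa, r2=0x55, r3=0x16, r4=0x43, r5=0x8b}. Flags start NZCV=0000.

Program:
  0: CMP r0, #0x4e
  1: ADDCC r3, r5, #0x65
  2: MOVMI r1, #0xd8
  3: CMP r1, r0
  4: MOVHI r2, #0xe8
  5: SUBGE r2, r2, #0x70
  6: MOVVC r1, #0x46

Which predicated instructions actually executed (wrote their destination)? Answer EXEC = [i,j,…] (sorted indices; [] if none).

0: ✓ CMP  NZCV=0011
1: · ADDCC
2: · MOVMI
3: ✓ CMP  NZCV=0010
4: ✓ MOVHI  r2←0xe8
5: ✓ SUBGE  r2←0x78
6: ✓ MOVVC  r1←0x46

EXEC = [4,5,6]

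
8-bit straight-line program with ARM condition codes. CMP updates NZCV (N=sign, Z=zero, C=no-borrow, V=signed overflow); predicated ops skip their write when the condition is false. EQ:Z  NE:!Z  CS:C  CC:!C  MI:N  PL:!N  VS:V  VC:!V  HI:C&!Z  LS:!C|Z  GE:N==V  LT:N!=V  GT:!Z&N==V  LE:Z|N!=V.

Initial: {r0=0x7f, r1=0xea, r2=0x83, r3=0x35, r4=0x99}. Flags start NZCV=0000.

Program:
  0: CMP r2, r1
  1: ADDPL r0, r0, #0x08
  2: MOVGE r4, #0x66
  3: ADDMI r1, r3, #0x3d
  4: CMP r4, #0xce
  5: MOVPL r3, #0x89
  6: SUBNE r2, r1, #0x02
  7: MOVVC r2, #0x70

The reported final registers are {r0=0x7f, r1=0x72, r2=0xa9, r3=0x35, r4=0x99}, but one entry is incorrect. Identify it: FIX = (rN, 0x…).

0: ✓ CMP  NZCV=1000
1: · ADDPL
2: · MOVGE
3: ✓ ADDMI  r1←0x72
4: ✓ CMP  NZCV=1000
5: · MOVPL
6: ✓ SUBNE  r2←0x70
7: ✓ MOVVC  r2←0x70

FIX = (r2, 0x70)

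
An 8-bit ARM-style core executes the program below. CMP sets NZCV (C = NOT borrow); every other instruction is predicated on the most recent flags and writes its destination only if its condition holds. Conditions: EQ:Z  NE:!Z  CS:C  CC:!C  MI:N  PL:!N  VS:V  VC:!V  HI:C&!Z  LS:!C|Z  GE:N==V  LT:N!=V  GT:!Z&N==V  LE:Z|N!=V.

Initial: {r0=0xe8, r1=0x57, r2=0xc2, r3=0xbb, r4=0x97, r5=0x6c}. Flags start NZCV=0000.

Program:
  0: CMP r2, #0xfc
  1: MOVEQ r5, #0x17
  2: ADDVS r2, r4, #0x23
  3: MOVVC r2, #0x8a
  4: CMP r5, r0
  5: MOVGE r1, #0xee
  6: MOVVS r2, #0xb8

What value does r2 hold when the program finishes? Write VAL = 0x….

[0] flags=1000 → (cmp)
[1] flags=1000 EQ?F → skip
[2] flags=1000 VS?F → skip
[3] flags=1000 VC?T → r2=0x8a
[4] flags=1001 → (cmp)
[5] flags=1001 GE?T → r1=0xee
[6] flags=1001 VS?T → r2=0xb8

VAL = 0xb8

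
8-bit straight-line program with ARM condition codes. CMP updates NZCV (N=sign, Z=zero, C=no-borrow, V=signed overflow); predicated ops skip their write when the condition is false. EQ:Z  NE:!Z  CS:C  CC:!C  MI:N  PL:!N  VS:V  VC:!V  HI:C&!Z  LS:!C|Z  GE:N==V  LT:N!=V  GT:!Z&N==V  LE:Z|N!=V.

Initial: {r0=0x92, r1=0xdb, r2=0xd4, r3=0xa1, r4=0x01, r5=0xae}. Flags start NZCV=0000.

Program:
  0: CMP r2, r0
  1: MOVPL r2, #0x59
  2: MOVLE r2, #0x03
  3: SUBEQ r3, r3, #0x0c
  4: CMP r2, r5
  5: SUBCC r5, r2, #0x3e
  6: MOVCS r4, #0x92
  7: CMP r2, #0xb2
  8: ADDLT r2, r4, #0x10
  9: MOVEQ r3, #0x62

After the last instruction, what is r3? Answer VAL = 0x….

[0] flags=0010 → (cmp)
[1] flags=0010 PL?T → r2=0x59
[2] flags=0010 LE?F → skip
[3] flags=0010 EQ?F → skip
[4] flags=1001 → (cmp)
[5] flags=1001 CC?T → r5=0x1b
[6] flags=1001 CS?F → skip
[7] flags=1001 → (cmp)
[8] flags=1001 LT?F → skip
[9] flags=1001 EQ?F → skip

VAL = 0xa1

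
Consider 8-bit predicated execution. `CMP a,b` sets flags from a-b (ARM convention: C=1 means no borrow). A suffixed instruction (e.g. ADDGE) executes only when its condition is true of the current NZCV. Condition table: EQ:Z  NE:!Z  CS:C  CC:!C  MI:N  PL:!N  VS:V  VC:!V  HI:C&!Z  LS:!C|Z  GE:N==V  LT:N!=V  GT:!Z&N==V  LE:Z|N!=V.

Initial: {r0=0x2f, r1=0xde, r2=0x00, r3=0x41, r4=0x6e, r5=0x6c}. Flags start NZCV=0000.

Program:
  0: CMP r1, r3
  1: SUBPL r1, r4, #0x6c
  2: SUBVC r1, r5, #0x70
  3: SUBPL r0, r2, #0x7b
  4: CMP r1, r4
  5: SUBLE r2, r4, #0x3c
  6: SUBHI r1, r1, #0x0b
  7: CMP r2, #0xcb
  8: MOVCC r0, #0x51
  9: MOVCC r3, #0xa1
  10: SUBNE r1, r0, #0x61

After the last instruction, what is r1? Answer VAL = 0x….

VAL = 0xf0

0: ✓ CMP  NZCV=1010
1: · SUBPL
2: ✓ SUBVC  r1←0xfc
3: · SUBPL
4: ✓ CMP  NZCV=1010
5: ✓ SUBLE  r2←0x32
6: ✓ SUBHI  r1←0xf1
7: ✓ CMP  NZCV=0000
8: ✓ MOVCC  r0←0x51
9: ✓ MOVCC  r3←0xa1
10: ✓ SUBNE  r1←0xf0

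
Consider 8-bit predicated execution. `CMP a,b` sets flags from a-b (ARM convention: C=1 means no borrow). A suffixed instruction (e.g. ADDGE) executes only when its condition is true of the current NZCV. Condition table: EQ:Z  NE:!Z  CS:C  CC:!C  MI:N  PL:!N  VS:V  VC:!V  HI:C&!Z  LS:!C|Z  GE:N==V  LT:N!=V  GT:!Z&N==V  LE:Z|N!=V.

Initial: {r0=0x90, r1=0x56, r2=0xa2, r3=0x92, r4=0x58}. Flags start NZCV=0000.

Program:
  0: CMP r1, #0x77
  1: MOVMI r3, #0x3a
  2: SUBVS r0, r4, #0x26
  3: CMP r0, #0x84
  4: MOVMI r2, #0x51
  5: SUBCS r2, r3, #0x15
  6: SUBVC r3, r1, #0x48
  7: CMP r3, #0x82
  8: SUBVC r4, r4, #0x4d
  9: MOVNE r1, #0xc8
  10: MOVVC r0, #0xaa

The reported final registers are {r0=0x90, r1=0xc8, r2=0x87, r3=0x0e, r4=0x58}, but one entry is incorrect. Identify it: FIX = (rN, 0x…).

FIX = (r2, 0x25)

[0] flags=1000 → (cmp)
[1] flags=1000 MI?T → r3=0x3a
[2] flags=1000 VS?F → skip
[3] flags=0010 → (cmp)
[4] flags=0010 MI?F → skip
[5] flags=0010 CS?T → r2=0x25
[6] flags=0010 VC?T → r3=0x0e
[7] flags=1001 → (cmp)
[8] flags=1001 VC?F → skip
[9] flags=1001 NE?T → r1=0xc8
[10] flags=1001 VC?F → skip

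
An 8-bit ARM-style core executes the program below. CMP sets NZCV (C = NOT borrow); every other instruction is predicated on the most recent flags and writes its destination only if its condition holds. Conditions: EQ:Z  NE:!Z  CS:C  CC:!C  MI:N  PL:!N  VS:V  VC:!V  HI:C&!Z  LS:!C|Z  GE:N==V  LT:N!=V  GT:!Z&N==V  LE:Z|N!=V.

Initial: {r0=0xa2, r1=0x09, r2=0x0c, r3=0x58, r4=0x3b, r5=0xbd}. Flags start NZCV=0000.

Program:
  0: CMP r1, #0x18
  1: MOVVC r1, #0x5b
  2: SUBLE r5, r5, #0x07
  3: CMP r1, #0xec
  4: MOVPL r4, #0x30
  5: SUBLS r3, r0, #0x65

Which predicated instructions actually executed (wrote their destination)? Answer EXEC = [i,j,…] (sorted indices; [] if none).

EXEC = [1,2,4,5]

0: ✓ CMP  NZCV=1000
1: ✓ MOVVC  r1←0x5b
2: ✓ SUBLE  r5←0xb6
3: ✓ CMP  NZCV=0000
4: ✓ MOVPL  r4←0x30
5: ✓ SUBLS  r3←0x3d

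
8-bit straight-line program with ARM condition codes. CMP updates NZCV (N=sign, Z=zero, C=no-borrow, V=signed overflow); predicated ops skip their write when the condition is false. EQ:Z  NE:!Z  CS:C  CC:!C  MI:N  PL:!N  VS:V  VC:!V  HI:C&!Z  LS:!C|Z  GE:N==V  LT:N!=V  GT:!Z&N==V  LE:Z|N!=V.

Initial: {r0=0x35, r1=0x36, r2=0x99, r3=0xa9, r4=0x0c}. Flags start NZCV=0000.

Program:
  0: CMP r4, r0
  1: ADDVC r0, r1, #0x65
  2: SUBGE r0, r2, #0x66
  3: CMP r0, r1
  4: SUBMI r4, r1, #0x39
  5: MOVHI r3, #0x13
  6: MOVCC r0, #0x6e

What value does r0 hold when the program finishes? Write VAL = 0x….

VAL = 0x9b

0: ✓ CMP  NZCV=1000
1: ✓ ADDVC  r0←0x9b
2: · SUBGE
3: ✓ CMP  NZCV=0011
4: · SUBMI
5: ✓ MOVHI  r3←0x13
6: · MOVCC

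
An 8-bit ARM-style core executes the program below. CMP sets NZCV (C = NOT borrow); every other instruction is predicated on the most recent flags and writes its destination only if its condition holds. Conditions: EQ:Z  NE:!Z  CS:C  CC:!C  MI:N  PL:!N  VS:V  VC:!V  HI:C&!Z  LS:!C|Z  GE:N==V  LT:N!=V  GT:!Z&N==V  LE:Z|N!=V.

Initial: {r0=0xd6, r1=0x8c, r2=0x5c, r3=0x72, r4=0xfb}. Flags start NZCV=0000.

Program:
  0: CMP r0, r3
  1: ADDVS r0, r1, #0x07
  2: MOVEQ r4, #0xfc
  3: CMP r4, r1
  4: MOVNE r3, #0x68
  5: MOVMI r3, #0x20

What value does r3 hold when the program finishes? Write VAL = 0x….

VAL = 0x68

0: ✓ CMP  NZCV=0011
1: ✓ ADDVS  r0←0x93
2: · MOVEQ
3: ✓ CMP  NZCV=0010
4: ✓ MOVNE  r3←0x68
5: · MOVMI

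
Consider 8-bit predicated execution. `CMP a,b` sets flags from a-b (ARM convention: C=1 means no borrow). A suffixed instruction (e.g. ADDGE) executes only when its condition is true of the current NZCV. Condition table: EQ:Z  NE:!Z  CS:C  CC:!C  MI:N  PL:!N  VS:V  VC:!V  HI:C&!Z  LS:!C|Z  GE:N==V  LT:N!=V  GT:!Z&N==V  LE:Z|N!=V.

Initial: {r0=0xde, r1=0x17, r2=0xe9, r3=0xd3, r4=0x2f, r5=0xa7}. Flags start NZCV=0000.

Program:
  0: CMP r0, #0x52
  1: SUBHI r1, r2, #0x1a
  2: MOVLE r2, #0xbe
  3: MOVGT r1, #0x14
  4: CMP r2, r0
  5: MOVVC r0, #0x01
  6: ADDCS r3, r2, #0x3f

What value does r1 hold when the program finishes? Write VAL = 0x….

0: ✓ CMP  NZCV=1010
1: ✓ SUBHI  r1←0xcf
2: ✓ MOVLE  r2←0xbe
3: · MOVGT
4: ✓ CMP  NZCV=1000
5: ✓ MOVVC  r0←0x01
6: · ADDCS

VAL = 0xcf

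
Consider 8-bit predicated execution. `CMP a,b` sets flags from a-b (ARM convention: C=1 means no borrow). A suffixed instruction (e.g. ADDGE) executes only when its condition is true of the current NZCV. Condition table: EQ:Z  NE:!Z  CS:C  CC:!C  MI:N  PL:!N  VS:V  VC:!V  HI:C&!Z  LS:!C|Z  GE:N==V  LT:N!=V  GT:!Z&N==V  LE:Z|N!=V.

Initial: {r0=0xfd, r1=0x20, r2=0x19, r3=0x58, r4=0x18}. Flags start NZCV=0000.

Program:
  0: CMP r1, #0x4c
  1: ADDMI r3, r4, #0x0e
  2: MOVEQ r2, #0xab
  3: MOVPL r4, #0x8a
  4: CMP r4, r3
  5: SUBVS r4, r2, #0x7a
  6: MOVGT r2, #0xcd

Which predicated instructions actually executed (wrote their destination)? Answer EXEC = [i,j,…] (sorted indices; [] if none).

EXEC = [1]

0: ✓ CMP  NZCV=1000
1: ✓ ADDMI  r3←0x26
2: · MOVEQ
3: · MOVPL
4: ✓ CMP  NZCV=1000
5: · SUBVS
6: · MOVGT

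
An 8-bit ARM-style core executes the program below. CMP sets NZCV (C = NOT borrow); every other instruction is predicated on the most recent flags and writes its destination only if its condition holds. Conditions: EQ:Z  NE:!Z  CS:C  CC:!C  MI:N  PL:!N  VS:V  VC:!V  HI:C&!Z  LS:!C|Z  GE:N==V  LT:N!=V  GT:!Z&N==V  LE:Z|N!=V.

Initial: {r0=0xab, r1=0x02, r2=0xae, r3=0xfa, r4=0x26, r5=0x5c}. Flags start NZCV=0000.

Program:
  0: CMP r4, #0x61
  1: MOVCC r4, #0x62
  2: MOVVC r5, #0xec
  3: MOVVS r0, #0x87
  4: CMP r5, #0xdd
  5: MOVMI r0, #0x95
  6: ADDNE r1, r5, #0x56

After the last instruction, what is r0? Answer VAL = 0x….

VAL = 0xab

0: ✓ CMP  NZCV=1000
1: ✓ MOVCC  r4←0x62
2: ✓ MOVVC  r5←0xec
3: · MOVVS
4: ✓ CMP  NZCV=0010
5: · MOVMI
6: ✓ ADDNE  r1←0x42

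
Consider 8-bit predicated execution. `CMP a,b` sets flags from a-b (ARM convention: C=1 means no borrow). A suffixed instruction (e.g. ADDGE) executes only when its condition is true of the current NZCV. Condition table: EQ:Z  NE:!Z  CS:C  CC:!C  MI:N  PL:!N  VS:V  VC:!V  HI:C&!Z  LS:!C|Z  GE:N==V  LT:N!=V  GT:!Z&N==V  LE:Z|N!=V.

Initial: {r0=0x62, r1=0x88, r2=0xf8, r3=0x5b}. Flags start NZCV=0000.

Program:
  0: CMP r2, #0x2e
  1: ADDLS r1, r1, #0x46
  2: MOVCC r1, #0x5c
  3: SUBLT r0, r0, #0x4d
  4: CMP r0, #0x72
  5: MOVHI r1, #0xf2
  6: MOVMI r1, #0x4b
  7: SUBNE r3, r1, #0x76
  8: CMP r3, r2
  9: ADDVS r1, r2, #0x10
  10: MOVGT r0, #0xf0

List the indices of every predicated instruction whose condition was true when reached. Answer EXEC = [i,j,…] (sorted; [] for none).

EXEC = [3,6,7]

[0] flags=1010 → (cmp)
[1] flags=1010 LS?F → skip
[2] flags=1010 CC?F → skip
[3] flags=1010 LT?T → r0=0x15
[4] flags=1000 → (cmp)
[5] flags=1000 HI?F → skip
[6] flags=1000 MI?T → r1=0x4b
[7] flags=1000 NE?T → r3=0xd5
[8] flags=1000 → (cmp)
[9] flags=1000 VS?F → skip
[10] flags=1000 GT?F → skip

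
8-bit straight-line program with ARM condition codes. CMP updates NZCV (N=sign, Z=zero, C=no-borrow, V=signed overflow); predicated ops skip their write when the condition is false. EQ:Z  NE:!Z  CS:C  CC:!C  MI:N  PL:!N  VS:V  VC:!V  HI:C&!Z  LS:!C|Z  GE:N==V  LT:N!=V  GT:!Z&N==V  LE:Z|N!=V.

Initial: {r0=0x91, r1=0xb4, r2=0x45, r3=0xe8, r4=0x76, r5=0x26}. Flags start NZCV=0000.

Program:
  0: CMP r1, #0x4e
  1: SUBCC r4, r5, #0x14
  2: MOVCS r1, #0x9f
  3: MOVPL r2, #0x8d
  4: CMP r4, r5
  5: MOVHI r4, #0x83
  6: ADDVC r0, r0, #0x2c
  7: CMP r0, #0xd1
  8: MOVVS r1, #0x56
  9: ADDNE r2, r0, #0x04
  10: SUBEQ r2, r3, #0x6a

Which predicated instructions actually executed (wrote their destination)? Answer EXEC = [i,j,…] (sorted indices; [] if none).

EXEC = [2,3,5,6,9]

[0] flags=0011 → (cmp)
[1] flags=0011 CC?F → skip
[2] flags=0011 CS?T → r1=0x9f
[3] flags=0011 PL?T → r2=0x8d
[4] flags=0010 → (cmp)
[5] flags=0010 HI?T → r4=0x83
[6] flags=0010 VC?T → r0=0xbd
[7] flags=1000 → (cmp)
[8] flags=1000 VS?F → skip
[9] flags=1000 NE?T → r2=0xc1
[10] flags=1000 EQ?F → skip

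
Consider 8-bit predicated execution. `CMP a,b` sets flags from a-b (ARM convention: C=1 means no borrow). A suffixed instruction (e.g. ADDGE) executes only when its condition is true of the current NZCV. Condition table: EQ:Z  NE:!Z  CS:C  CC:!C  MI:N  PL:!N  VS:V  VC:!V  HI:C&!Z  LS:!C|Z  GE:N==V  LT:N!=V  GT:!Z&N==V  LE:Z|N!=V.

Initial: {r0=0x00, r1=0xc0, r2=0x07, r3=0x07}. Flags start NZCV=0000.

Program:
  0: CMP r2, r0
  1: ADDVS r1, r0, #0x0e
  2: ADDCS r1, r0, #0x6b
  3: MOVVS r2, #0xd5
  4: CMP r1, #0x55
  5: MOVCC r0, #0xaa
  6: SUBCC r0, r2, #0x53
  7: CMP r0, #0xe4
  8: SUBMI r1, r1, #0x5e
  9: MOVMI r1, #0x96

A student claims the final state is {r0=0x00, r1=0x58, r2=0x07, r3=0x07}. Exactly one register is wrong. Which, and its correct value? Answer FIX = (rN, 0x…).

FIX = (r1, 0x6b)

[0] flags=0010 → (cmp)
[1] flags=0010 VS?F → skip
[2] flags=0010 CS?T → r1=0x6b
[3] flags=0010 VS?F → skip
[4] flags=0010 → (cmp)
[5] flags=0010 CC?F → skip
[6] flags=0010 CC?F → skip
[7] flags=0000 → (cmp)
[8] flags=0000 MI?F → skip
[9] flags=0000 MI?F → skip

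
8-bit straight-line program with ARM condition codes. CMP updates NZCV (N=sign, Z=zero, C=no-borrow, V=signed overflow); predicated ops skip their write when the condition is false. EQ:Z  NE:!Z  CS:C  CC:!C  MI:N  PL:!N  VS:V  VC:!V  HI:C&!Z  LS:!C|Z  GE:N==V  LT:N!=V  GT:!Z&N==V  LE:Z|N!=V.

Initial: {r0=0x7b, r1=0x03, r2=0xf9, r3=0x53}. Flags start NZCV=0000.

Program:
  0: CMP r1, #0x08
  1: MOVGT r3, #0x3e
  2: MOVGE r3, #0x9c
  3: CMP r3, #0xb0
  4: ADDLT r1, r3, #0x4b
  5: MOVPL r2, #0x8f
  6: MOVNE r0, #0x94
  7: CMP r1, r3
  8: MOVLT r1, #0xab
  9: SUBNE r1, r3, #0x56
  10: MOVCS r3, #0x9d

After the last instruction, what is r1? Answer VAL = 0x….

VAL = 0xfd

[0] flags=1000 → (cmp)
[1] flags=1000 GT?F → skip
[2] flags=1000 GE?F → skip
[3] flags=1001 → (cmp)
[4] flags=1001 LT?F → skip
[5] flags=1001 PL?F → skip
[6] flags=1001 NE?T → r0=0x94
[7] flags=1000 → (cmp)
[8] flags=1000 LT?T → r1=0xab
[9] flags=1000 NE?T → r1=0xfd
[10] flags=1000 CS?F → skip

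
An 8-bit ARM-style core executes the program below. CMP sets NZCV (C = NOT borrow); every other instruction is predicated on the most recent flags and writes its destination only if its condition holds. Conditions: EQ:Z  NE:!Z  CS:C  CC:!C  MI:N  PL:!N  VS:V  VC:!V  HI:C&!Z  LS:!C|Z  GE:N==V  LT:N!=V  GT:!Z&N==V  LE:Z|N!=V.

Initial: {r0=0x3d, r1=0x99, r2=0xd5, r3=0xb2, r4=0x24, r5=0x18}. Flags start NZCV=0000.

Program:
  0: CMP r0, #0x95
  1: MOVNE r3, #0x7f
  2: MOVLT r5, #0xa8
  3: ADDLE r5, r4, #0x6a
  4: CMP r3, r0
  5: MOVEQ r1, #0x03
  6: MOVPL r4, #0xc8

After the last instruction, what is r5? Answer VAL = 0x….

VAL = 0x18

[0] flags=1001 → (cmp)
[1] flags=1001 NE?T → r3=0x7f
[2] flags=1001 LT?F → skip
[3] flags=1001 LE?F → skip
[4] flags=0010 → (cmp)
[5] flags=0010 EQ?F → skip
[6] flags=0010 PL?T → r4=0xc8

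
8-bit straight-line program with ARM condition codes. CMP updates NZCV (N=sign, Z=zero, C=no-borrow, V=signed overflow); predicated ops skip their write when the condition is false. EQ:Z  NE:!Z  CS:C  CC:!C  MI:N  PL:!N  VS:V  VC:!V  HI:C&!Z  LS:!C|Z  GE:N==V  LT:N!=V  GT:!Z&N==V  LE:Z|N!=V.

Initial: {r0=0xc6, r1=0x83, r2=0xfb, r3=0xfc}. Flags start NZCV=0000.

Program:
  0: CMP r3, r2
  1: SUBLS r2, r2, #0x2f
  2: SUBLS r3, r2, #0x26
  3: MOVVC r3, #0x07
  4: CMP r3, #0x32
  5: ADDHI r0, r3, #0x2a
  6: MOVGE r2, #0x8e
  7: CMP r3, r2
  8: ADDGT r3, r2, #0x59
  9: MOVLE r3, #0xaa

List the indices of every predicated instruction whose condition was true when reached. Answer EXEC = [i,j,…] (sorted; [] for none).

[0] flags=0010 → (cmp)
[1] flags=0010 LS?F → skip
[2] flags=0010 LS?F → skip
[3] flags=0010 VC?T → r3=0x07
[4] flags=1000 → (cmp)
[5] flags=1000 HI?F → skip
[6] flags=1000 GE?F → skip
[7] flags=0000 → (cmp)
[8] flags=0000 GT?T → r3=0x54
[9] flags=0000 LE?F → skip

EXEC = [3,8]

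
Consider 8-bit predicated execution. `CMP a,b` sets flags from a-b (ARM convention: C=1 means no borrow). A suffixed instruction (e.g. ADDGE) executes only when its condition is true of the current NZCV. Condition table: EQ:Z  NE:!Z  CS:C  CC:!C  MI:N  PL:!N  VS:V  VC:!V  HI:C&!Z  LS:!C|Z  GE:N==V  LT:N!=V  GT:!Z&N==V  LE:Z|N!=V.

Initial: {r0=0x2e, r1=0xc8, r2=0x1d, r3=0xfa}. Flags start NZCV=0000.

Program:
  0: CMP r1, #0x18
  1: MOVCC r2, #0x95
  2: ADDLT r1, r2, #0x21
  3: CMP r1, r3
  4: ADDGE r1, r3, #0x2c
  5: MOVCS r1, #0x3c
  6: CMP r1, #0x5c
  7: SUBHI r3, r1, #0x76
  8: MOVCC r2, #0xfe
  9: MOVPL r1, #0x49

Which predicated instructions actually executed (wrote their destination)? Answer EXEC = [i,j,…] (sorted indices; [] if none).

0: ✓ CMP  NZCV=1010
1: · MOVCC
2: ✓ ADDLT  r1←0x3e
3: ✓ CMP  NZCV=0000
4: ✓ ADDGE  r1←0x26
5: · MOVCS
6: ✓ CMP  NZCV=1000
7: · SUBHI
8: ✓ MOVCC  r2←0xfe
9: · MOVPL

EXEC = [2,4,8]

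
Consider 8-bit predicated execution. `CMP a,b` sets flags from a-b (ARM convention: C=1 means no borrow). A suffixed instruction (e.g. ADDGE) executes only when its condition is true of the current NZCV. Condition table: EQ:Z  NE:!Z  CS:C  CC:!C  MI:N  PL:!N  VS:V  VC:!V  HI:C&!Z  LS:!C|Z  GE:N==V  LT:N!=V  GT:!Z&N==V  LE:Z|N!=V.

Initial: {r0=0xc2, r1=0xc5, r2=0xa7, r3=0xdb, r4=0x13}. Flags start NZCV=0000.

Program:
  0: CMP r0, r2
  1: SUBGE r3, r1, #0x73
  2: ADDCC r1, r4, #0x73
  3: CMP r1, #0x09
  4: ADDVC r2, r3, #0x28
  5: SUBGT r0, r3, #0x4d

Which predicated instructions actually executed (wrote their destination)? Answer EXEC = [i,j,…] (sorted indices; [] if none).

0: ✓ CMP  NZCV=0010
1: ✓ SUBGE  r3←0x52
2: · ADDCC
3: ✓ CMP  NZCV=1010
4: ✓ ADDVC  r2←0x7a
5: · SUBGT

EXEC = [1,4]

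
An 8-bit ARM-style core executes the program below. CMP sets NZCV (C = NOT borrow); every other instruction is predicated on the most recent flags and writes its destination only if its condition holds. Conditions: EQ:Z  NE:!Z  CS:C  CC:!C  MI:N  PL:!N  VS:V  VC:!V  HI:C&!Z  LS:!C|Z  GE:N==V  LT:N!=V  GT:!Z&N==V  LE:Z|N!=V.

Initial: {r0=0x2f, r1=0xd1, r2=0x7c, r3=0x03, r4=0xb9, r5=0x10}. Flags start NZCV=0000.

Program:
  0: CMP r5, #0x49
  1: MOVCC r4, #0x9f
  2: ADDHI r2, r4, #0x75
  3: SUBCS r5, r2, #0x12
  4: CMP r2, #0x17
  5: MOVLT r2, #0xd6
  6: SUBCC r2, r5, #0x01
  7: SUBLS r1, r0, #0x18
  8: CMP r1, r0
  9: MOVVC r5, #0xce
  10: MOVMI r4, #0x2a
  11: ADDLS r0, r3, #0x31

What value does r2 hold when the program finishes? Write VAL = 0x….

0: ✓ CMP  NZCV=1000
1: ✓ MOVCC  r4←0x9f
2: · ADDHI
3: · SUBCS
4: ✓ CMP  NZCV=0010
5: · MOVLT
6: · SUBCC
7: · SUBLS
8: ✓ CMP  NZCV=1010
9: ✓ MOVVC  r5←0xce
10: ✓ MOVMI  r4←0x2a
11: · ADDLS

VAL = 0x7c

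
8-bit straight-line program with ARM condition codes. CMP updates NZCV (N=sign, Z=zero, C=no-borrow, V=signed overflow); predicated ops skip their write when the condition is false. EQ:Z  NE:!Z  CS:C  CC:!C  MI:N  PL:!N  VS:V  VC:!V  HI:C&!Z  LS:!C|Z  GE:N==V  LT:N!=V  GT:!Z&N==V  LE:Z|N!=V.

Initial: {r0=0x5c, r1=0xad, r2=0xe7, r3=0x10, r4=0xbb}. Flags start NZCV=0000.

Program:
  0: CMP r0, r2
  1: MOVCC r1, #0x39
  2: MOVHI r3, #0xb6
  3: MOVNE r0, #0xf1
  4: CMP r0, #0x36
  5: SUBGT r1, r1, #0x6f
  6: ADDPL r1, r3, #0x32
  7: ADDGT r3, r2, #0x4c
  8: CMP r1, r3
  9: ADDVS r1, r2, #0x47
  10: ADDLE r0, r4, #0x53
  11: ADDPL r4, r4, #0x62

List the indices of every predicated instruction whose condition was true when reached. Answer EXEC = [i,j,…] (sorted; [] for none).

0: ✓ CMP  NZCV=0000
1: ✓ MOVCC  r1←0x39
2: · MOVHI
3: ✓ MOVNE  r0←0xf1
4: ✓ CMP  NZCV=1010
5: · SUBGT
6: · ADDPL
7: · ADDGT
8: ✓ CMP  NZCV=0010
9: · ADDVS
10: · ADDLE
11: ✓ ADDPL  r4←0x1d

EXEC = [1,3,11]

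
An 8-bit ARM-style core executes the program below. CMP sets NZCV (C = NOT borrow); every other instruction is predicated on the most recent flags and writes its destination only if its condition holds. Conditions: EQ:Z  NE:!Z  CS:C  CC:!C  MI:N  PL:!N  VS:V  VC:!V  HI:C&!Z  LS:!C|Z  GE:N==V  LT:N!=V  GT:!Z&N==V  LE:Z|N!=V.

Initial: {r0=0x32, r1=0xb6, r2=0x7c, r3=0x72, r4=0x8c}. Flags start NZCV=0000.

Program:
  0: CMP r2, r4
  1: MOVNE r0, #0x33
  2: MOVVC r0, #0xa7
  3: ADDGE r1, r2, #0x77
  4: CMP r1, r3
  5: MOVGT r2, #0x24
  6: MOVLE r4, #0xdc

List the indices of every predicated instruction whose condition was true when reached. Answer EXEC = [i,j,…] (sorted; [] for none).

EXEC = [1,3,6]

0: ✓ CMP  NZCV=1001
1: ✓ MOVNE  r0←0x33
2: · MOVVC
3: ✓ ADDGE  r1←0xf3
4: ✓ CMP  NZCV=1010
5: · MOVGT
6: ✓ MOVLE  r4←0xdc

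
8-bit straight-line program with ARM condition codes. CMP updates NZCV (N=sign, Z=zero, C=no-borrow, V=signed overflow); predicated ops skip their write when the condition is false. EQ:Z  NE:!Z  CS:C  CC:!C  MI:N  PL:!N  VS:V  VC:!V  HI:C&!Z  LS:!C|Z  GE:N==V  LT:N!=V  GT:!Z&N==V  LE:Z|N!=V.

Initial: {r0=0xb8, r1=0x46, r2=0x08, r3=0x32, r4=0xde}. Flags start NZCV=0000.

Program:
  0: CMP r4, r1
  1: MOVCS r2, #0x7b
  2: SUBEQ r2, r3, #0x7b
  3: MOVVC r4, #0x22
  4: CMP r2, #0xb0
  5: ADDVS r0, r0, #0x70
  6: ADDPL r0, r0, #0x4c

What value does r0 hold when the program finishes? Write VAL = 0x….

0: ✓ CMP  NZCV=1010
1: ✓ MOVCS  r2←0x7b
2: · SUBEQ
3: ✓ MOVVC  r4←0x22
4: ✓ CMP  NZCV=1001
5: ✓ ADDVS  r0←0x28
6: · ADDPL

VAL = 0x28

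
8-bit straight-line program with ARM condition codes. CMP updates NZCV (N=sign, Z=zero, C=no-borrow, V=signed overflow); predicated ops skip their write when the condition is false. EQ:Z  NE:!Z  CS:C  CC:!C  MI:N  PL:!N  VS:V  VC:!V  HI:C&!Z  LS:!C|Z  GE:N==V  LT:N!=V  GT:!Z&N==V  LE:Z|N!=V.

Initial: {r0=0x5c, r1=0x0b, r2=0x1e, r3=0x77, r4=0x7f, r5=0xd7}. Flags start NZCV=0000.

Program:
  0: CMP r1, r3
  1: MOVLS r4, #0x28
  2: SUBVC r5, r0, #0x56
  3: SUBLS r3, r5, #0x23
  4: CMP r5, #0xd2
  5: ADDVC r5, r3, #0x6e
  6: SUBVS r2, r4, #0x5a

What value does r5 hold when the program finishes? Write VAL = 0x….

0: ✓ CMP  NZCV=1000
1: ✓ MOVLS  r4←0x28
2: ✓ SUBVC  r5←0x06
3: ✓ SUBLS  r3←0xe3
4: ✓ CMP  NZCV=0000
5: ✓ ADDVC  r5←0x51
6: · SUBVS

VAL = 0x51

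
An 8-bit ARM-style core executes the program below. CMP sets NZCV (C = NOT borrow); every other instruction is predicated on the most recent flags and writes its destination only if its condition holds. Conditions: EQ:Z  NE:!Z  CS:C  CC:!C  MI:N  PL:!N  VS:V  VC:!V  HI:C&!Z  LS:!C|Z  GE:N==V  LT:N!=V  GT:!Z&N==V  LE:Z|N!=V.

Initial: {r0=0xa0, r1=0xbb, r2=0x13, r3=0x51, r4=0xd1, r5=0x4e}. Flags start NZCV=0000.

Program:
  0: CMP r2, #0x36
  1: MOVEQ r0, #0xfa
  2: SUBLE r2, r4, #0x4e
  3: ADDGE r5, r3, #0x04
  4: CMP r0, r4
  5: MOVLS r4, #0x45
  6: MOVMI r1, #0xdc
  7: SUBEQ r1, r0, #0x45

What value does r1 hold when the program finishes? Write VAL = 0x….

VAL = 0xdc

[0] flags=1000 → (cmp)
[1] flags=1000 EQ?F → skip
[2] flags=1000 LE?T → r2=0x83
[3] flags=1000 GE?F → skip
[4] flags=1000 → (cmp)
[5] flags=1000 LS?T → r4=0x45
[6] flags=1000 MI?T → r1=0xdc
[7] flags=1000 EQ?F → skip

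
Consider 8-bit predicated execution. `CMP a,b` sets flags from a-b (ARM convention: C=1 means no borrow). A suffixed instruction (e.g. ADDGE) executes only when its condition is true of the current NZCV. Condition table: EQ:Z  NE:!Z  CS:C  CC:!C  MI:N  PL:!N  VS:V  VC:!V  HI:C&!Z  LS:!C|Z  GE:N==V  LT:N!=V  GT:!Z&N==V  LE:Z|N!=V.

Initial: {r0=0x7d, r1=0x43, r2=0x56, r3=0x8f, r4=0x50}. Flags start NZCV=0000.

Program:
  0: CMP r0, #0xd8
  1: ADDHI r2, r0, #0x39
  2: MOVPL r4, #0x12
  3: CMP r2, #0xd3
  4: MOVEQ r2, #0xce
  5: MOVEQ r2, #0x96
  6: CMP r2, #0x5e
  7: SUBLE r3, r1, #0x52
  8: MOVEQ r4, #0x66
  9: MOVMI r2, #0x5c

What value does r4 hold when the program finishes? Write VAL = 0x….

0: ✓ CMP  NZCV=1001
1: · ADDHI
2: · MOVPL
3: ✓ CMP  NZCV=1001
4: · MOVEQ
5: · MOVEQ
6: ✓ CMP  NZCV=1000
7: ✓ SUBLE  r3←0xf1
8: · MOVEQ
9: ✓ MOVMI  r2←0x5c

VAL = 0x50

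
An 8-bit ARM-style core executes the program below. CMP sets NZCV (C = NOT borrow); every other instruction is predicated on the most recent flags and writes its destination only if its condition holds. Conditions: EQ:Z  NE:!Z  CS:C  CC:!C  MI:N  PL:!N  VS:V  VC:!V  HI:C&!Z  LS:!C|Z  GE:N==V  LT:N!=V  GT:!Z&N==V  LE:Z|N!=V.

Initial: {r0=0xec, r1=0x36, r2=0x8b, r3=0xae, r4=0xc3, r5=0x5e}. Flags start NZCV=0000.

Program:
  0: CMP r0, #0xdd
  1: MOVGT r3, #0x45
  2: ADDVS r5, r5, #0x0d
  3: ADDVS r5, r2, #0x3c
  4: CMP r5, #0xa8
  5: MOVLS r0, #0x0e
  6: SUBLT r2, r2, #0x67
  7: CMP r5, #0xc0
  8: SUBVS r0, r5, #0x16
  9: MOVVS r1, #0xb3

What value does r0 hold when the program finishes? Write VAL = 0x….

VAL = 0x48

[0] flags=0010 → (cmp)
[1] flags=0010 GT?T → r3=0x45
[2] flags=0010 VS?F → skip
[3] flags=0010 VS?F → skip
[4] flags=1001 → (cmp)
[5] flags=1001 LS?T → r0=0x0e
[6] flags=1001 LT?F → skip
[7] flags=1001 → (cmp)
[8] flags=1001 VS?T → r0=0x48
[9] flags=1001 VS?T → r1=0xb3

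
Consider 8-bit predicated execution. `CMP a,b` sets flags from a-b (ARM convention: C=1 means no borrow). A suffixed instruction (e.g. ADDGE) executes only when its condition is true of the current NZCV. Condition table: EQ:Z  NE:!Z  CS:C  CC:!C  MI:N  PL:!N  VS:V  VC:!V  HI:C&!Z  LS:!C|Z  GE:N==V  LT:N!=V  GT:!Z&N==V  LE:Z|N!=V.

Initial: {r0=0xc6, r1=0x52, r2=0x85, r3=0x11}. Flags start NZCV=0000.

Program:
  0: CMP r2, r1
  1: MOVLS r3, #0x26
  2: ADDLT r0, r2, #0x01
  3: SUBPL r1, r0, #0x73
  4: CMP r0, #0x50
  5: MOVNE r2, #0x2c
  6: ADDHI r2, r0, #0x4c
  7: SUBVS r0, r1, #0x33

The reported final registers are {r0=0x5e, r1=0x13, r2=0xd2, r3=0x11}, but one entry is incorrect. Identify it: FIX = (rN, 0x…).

FIX = (r0, 0xe0)

[0] flags=0011 → (cmp)
[1] flags=0011 LS?F → skip
[2] flags=0011 LT?T → r0=0x86
[3] flags=0011 PL?T → r1=0x13
[4] flags=0011 → (cmp)
[5] flags=0011 NE?T → r2=0x2c
[6] flags=0011 HI?T → r2=0xd2
[7] flags=0011 VS?T → r0=0xe0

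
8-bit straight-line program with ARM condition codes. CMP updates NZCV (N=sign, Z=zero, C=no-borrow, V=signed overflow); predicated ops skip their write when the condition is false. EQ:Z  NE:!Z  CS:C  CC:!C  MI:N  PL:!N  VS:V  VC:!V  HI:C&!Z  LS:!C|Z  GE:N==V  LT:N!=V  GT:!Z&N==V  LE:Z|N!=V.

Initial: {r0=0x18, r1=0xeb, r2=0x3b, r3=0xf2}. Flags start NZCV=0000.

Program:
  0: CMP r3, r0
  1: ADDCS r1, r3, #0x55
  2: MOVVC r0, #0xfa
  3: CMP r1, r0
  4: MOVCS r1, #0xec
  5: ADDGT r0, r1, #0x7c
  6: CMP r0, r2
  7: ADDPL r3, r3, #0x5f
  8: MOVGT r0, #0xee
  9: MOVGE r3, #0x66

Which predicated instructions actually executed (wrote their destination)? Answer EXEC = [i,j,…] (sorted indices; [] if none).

EXEC = [1,2,5]

[0] flags=1010 → (cmp)
[1] flags=1010 CS?T → r1=0x47
[2] flags=1010 VC?T → r0=0xfa
[3] flags=0000 → (cmp)
[4] flags=0000 CS?F → skip
[5] flags=0000 GT?T → r0=0xc3
[6] flags=1010 → (cmp)
[7] flags=1010 PL?F → skip
[8] flags=1010 GT?F → skip
[9] flags=1010 GE?F → skip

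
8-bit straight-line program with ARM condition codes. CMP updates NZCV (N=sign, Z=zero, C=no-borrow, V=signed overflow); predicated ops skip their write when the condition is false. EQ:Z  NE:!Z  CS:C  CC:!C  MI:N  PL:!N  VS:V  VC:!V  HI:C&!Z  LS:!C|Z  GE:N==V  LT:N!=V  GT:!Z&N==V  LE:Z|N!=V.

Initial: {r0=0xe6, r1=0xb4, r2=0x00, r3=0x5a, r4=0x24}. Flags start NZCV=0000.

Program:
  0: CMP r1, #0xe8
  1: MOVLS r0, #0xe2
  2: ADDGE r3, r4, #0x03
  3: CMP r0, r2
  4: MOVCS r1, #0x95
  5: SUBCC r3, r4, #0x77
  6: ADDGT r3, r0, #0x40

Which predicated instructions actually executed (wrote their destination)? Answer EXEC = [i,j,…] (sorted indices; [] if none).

EXEC = [1,4]

0: ✓ CMP  NZCV=1000
1: ✓ MOVLS  r0←0xe2
2: · ADDGE
3: ✓ CMP  NZCV=1010
4: ✓ MOVCS  r1←0x95
5: · SUBCC
6: · ADDGT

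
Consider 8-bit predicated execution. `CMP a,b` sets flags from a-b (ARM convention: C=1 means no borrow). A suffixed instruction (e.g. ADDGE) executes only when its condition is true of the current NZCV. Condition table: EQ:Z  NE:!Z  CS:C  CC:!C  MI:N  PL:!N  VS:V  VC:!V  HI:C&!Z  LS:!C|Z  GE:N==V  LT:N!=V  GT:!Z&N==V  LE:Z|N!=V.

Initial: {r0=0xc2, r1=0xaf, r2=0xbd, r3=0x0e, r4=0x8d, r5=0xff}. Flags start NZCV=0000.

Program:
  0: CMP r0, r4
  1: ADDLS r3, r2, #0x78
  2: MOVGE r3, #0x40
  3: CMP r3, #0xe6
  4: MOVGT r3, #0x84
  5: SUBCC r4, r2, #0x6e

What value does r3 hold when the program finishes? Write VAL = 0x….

VAL = 0x84

0: ✓ CMP  NZCV=0010
1: · ADDLS
2: ✓ MOVGE  r3←0x40
3: ✓ CMP  NZCV=0000
4: ✓ MOVGT  r3←0x84
5: ✓ SUBCC  r4←0x4f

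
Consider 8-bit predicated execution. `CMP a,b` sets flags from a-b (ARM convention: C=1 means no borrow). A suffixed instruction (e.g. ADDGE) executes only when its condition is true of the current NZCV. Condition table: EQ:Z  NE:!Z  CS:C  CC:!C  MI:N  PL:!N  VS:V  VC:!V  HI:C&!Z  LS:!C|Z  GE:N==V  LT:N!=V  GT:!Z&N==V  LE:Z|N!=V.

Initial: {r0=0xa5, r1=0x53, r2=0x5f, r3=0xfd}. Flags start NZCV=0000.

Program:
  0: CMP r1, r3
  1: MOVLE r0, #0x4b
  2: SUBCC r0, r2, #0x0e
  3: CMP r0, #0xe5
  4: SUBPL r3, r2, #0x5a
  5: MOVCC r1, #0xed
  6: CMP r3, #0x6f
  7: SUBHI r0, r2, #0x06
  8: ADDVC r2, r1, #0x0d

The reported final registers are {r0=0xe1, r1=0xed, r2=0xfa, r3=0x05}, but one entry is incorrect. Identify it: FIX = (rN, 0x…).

FIX = (r0, 0x51)

0: ✓ CMP  NZCV=0000
1: · MOVLE
2: ✓ SUBCC  r0←0x51
3: ✓ CMP  NZCV=0000
4: ✓ SUBPL  r3←0x05
5: ✓ MOVCC  r1←0xed
6: ✓ CMP  NZCV=1000
7: · SUBHI
8: ✓ ADDVC  r2←0xfa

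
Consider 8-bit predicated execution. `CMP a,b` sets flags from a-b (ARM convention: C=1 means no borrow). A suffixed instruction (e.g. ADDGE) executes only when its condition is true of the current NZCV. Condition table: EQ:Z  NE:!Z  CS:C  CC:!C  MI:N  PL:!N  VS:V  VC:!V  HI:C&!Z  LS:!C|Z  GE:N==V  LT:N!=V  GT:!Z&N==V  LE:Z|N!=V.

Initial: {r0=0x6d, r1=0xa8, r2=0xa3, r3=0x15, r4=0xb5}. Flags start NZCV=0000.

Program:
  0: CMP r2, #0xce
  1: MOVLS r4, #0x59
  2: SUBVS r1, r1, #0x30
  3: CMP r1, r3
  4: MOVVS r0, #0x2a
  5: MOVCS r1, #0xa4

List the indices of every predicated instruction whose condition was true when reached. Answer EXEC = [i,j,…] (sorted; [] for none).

EXEC = [1,5]

0: ✓ CMP  NZCV=1000
1: ✓ MOVLS  r4←0x59
2: · SUBVS
3: ✓ CMP  NZCV=1010
4: · MOVVS
5: ✓ MOVCS  r1←0xa4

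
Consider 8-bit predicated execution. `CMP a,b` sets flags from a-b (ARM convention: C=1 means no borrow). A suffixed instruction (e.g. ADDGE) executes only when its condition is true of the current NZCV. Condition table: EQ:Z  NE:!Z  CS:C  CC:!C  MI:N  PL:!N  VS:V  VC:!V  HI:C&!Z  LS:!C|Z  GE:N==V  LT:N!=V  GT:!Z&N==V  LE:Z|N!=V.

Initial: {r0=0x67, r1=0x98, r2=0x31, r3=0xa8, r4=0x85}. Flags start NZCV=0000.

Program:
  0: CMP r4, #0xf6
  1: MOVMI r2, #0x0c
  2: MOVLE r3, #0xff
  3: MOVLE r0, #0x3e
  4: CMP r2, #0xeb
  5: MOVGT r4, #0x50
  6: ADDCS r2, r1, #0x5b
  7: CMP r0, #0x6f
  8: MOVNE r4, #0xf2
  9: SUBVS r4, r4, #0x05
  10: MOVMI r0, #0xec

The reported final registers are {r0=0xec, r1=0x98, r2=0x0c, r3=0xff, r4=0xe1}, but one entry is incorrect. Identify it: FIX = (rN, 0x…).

[0] flags=1000 → (cmp)
[1] flags=1000 MI?T → r2=0x0c
[2] flags=1000 LE?T → r3=0xff
[3] flags=1000 LE?T → r0=0x3e
[4] flags=0000 → (cmp)
[5] flags=0000 GT?T → r4=0x50
[6] flags=0000 CS?F → skip
[7] flags=1000 → (cmp)
[8] flags=1000 NE?T → r4=0xf2
[9] flags=1000 VS?F → skip
[10] flags=1000 MI?T → r0=0xec

FIX = (r4, 0xf2)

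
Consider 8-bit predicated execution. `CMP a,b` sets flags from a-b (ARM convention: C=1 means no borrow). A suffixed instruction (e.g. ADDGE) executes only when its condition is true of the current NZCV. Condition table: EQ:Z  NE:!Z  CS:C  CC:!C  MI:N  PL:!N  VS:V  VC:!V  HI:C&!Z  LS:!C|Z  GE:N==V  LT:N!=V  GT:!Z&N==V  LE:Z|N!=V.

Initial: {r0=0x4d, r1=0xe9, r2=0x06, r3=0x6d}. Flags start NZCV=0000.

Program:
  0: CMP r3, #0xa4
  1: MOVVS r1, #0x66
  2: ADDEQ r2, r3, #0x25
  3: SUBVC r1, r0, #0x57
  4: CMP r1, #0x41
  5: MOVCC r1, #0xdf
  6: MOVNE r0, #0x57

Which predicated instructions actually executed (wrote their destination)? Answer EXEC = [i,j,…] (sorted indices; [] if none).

EXEC = [1,6]

[0] flags=1001 → (cmp)
[1] flags=1001 VS?T → r1=0x66
[2] flags=1001 EQ?F → skip
[3] flags=1001 VC?F → skip
[4] flags=0010 → (cmp)
[5] flags=0010 CC?F → skip
[6] flags=0010 NE?T → r0=0x57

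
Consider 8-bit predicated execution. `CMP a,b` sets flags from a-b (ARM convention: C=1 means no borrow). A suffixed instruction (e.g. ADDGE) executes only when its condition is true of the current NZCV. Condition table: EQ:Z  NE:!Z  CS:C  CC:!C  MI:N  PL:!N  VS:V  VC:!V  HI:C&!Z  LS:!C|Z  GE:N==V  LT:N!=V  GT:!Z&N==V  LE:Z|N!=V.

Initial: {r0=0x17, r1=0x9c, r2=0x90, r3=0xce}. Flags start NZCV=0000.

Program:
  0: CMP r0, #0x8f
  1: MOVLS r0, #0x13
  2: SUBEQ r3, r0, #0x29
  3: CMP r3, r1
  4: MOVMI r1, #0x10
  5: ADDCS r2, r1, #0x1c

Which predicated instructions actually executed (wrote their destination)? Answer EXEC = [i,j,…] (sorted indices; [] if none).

EXEC = [1,5]

0: ✓ CMP  NZCV=1001
1: ✓ MOVLS  r0←0x13
2: · SUBEQ
3: ✓ CMP  NZCV=0010
4: · MOVMI
5: ✓ ADDCS  r2←0xb8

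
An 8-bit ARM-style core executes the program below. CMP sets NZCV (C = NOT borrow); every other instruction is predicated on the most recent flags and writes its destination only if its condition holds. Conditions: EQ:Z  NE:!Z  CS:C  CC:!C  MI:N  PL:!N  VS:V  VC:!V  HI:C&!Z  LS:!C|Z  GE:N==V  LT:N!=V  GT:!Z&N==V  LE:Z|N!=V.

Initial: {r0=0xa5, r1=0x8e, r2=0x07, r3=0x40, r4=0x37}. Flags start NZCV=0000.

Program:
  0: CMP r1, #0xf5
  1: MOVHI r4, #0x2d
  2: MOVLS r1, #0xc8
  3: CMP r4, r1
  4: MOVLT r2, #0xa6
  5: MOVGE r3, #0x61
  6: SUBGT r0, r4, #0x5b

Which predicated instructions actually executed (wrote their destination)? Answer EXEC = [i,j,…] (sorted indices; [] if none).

EXEC = [2,5,6]

[0] flags=1000 → (cmp)
[1] flags=1000 HI?F → skip
[2] flags=1000 LS?T → r1=0xc8
[3] flags=0000 → (cmp)
[4] flags=0000 LT?F → skip
[5] flags=0000 GE?T → r3=0x61
[6] flags=0000 GT?T → r0=0xdc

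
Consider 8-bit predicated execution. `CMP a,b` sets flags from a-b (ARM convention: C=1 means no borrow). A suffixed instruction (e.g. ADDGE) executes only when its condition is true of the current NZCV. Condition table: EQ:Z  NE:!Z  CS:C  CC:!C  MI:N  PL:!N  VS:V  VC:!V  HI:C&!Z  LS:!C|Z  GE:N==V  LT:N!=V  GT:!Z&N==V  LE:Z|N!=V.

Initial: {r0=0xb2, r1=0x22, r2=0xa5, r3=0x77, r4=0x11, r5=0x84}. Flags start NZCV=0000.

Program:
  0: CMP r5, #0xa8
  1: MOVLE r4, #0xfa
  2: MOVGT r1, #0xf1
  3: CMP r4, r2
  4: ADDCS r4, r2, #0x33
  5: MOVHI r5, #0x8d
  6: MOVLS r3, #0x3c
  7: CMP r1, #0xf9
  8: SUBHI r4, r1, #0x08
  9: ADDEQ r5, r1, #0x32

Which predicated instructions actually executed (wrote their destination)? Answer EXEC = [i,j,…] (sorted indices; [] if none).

EXEC = [1,4,5]

0: ✓ CMP  NZCV=1000
1: ✓ MOVLE  r4←0xfa
2: · MOVGT
3: ✓ CMP  NZCV=0010
4: ✓ ADDCS  r4←0xd8
5: ✓ MOVHI  r5←0x8d
6: · MOVLS
7: ✓ CMP  NZCV=0000
8: · SUBHI
9: · ADDEQ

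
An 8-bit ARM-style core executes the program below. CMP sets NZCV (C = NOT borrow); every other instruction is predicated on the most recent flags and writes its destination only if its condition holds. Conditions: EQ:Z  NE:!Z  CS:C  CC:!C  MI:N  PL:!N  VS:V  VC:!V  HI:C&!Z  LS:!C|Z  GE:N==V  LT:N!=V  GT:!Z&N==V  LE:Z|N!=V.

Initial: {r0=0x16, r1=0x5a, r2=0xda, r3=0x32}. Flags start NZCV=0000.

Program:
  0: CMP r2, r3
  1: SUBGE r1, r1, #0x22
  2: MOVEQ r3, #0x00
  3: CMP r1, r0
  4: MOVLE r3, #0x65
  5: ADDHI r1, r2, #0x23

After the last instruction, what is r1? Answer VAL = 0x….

[0] flags=1010 → (cmp)
[1] flags=1010 GE?F → skip
[2] flags=1010 EQ?F → skip
[3] flags=0010 → (cmp)
[4] flags=0010 LE?F → skip
[5] flags=0010 HI?T → r1=0xfd

VAL = 0xfd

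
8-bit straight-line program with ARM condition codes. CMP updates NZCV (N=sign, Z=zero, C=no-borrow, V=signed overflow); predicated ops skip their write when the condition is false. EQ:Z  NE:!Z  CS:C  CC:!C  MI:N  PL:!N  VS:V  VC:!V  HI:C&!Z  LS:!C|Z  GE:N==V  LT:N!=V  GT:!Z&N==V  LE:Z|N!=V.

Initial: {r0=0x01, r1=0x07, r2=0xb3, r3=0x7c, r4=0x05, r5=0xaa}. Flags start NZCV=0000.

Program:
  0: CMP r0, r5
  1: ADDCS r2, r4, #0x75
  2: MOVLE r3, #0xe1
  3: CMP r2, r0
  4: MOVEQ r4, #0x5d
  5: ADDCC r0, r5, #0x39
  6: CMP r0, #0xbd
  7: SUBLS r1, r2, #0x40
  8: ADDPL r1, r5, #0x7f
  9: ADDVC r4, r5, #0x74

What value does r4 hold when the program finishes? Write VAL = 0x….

0: ✓ CMP  NZCV=0000
1: · ADDCS
2: · MOVLE
3: ✓ CMP  NZCV=1010
4: · MOVEQ
5: · ADDCC
6: ✓ CMP  NZCV=0000
7: ✓ SUBLS  r1←0x73
8: ✓ ADDPL  r1←0x29
9: ✓ ADDVC  r4←0x1e

VAL = 0x1e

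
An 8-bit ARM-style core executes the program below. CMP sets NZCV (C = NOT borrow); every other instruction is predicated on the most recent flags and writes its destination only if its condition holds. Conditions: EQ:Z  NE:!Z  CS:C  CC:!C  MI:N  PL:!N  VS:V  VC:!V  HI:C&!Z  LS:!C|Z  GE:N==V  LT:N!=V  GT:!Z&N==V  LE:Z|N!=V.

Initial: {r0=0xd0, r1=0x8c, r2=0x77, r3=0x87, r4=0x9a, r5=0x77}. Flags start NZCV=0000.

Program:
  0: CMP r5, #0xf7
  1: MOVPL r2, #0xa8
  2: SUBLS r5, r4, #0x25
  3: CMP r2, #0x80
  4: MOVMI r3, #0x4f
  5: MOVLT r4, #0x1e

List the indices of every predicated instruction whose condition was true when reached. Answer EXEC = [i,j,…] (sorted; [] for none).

EXEC = [2,4]

[0] flags=1001 → (cmp)
[1] flags=1001 PL?F → skip
[2] flags=1001 LS?T → r5=0x75
[3] flags=1001 → (cmp)
[4] flags=1001 MI?T → r3=0x4f
[5] flags=1001 LT?F → skip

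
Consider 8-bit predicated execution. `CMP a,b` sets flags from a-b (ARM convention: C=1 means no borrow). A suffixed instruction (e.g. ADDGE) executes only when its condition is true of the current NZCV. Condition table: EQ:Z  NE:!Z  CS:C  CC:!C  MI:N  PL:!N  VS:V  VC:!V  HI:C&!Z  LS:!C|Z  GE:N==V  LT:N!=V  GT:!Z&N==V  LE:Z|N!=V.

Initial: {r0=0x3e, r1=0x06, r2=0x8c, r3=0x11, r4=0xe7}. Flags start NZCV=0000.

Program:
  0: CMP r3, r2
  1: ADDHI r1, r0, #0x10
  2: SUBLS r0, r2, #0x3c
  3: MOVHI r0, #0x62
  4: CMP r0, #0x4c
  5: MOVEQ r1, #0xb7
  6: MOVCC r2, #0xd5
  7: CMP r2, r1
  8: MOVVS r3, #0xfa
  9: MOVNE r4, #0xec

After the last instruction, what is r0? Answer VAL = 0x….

0: ✓ CMP  NZCV=1001
1: · ADDHI
2: ✓ SUBLS  r0←0x50
3: · MOVHI
4: ✓ CMP  NZCV=0010
5: · MOVEQ
6: · MOVCC
7: ✓ CMP  NZCV=1010
8: · MOVVS
9: ✓ MOVNE  r4←0xec

VAL = 0x50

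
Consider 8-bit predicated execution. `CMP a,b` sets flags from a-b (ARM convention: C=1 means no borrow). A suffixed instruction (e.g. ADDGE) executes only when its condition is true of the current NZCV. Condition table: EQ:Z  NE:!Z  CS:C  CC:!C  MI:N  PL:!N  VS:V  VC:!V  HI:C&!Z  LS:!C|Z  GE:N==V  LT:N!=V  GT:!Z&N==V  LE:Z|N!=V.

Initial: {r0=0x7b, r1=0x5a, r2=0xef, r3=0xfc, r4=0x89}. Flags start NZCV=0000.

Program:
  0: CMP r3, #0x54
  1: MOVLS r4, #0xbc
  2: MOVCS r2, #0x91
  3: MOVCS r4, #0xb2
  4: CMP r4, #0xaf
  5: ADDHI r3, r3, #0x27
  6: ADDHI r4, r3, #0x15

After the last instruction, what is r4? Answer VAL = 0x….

VAL = 0x38

[0] flags=1010 → (cmp)
[1] flags=1010 LS?F → skip
[2] flags=1010 CS?T → r2=0x91
[3] flags=1010 CS?T → r4=0xb2
[4] flags=0010 → (cmp)
[5] flags=0010 HI?T → r3=0x23
[6] flags=0010 HI?T → r4=0x38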